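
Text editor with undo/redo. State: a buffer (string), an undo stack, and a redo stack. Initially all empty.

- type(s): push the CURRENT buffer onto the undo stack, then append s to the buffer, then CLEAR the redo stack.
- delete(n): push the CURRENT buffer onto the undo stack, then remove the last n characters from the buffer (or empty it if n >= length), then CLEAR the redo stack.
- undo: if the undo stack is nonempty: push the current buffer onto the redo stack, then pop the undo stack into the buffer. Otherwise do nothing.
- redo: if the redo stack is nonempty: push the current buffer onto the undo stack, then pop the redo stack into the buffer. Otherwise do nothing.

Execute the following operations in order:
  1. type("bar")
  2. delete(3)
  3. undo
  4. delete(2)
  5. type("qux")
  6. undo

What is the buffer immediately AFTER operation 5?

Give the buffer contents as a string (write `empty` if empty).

Answer: bqux

Derivation:
After op 1 (type): buf='bar' undo_depth=1 redo_depth=0
After op 2 (delete): buf='(empty)' undo_depth=2 redo_depth=0
After op 3 (undo): buf='bar' undo_depth=1 redo_depth=1
After op 4 (delete): buf='b' undo_depth=2 redo_depth=0
After op 5 (type): buf='bqux' undo_depth=3 redo_depth=0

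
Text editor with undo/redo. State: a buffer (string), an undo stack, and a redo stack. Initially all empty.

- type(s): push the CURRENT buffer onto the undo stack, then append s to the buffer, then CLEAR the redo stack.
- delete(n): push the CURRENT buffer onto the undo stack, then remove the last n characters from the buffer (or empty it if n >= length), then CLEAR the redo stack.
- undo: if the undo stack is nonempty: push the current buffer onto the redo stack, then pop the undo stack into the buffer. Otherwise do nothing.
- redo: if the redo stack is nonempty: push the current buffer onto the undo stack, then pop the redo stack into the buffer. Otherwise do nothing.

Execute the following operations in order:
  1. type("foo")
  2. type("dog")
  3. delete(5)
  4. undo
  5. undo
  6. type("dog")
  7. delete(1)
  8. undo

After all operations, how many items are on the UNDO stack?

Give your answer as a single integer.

After op 1 (type): buf='foo' undo_depth=1 redo_depth=0
After op 2 (type): buf='foodog' undo_depth=2 redo_depth=0
After op 3 (delete): buf='f' undo_depth=3 redo_depth=0
After op 4 (undo): buf='foodog' undo_depth=2 redo_depth=1
After op 5 (undo): buf='foo' undo_depth=1 redo_depth=2
After op 6 (type): buf='foodog' undo_depth=2 redo_depth=0
After op 7 (delete): buf='foodo' undo_depth=3 redo_depth=0
After op 8 (undo): buf='foodog' undo_depth=2 redo_depth=1

Answer: 2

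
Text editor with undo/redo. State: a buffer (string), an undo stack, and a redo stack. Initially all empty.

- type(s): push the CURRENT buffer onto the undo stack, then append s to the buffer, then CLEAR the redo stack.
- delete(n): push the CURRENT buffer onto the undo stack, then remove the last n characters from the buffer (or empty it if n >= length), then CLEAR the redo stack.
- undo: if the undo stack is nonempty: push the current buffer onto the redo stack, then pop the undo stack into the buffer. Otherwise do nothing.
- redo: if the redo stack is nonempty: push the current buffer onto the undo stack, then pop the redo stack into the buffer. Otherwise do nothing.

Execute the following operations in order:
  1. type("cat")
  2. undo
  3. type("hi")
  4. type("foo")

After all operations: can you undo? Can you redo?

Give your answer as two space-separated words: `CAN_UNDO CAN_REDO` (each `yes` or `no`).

Answer: yes no

Derivation:
After op 1 (type): buf='cat' undo_depth=1 redo_depth=0
After op 2 (undo): buf='(empty)' undo_depth=0 redo_depth=1
After op 3 (type): buf='hi' undo_depth=1 redo_depth=0
After op 4 (type): buf='hifoo' undo_depth=2 redo_depth=0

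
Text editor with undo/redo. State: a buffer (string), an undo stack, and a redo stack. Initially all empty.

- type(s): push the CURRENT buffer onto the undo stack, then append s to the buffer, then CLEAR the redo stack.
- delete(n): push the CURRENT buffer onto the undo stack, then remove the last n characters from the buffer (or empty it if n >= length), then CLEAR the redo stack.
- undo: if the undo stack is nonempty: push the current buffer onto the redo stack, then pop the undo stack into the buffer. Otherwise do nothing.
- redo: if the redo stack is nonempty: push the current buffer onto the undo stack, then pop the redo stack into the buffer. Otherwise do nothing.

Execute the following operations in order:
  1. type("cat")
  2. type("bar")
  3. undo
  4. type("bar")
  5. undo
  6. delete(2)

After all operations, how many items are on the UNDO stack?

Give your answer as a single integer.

Answer: 2

Derivation:
After op 1 (type): buf='cat' undo_depth=1 redo_depth=0
After op 2 (type): buf='catbar' undo_depth=2 redo_depth=0
After op 3 (undo): buf='cat' undo_depth=1 redo_depth=1
After op 4 (type): buf='catbar' undo_depth=2 redo_depth=0
After op 5 (undo): buf='cat' undo_depth=1 redo_depth=1
After op 6 (delete): buf='c' undo_depth=2 redo_depth=0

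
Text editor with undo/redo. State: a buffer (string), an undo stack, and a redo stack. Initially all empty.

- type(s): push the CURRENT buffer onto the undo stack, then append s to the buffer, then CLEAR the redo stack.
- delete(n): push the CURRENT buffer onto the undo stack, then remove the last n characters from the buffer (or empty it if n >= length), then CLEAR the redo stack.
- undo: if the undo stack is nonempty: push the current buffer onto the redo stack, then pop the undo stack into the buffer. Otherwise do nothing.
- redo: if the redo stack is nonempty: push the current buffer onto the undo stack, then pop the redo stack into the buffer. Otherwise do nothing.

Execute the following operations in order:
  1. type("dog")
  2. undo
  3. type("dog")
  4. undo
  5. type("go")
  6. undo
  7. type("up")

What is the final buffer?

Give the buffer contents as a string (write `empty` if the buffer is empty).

After op 1 (type): buf='dog' undo_depth=1 redo_depth=0
After op 2 (undo): buf='(empty)' undo_depth=0 redo_depth=1
After op 3 (type): buf='dog' undo_depth=1 redo_depth=0
After op 4 (undo): buf='(empty)' undo_depth=0 redo_depth=1
After op 5 (type): buf='go' undo_depth=1 redo_depth=0
After op 6 (undo): buf='(empty)' undo_depth=0 redo_depth=1
After op 7 (type): buf='up' undo_depth=1 redo_depth=0

Answer: up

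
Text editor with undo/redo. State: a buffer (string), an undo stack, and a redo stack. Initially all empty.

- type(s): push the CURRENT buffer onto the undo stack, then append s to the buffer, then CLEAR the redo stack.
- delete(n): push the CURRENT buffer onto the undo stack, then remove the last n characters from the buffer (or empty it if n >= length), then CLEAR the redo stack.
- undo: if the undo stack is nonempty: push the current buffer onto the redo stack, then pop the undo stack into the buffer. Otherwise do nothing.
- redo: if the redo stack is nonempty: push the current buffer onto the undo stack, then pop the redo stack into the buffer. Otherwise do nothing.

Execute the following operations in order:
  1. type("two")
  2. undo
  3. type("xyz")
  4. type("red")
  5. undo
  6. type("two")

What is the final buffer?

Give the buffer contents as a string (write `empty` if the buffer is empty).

After op 1 (type): buf='two' undo_depth=1 redo_depth=0
After op 2 (undo): buf='(empty)' undo_depth=0 redo_depth=1
After op 3 (type): buf='xyz' undo_depth=1 redo_depth=0
After op 4 (type): buf='xyzred' undo_depth=2 redo_depth=0
After op 5 (undo): buf='xyz' undo_depth=1 redo_depth=1
After op 6 (type): buf='xyztwo' undo_depth=2 redo_depth=0

Answer: xyztwo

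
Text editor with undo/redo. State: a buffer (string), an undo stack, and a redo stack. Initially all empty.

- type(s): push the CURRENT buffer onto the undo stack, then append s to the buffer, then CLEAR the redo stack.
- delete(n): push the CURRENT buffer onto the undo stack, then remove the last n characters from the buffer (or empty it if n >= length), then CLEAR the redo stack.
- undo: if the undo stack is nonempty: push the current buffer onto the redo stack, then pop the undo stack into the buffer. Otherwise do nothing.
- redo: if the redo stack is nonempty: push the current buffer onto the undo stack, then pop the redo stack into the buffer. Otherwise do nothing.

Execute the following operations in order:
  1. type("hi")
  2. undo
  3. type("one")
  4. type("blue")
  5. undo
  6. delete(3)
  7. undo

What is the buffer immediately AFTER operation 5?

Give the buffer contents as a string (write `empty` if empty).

Answer: one

Derivation:
After op 1 (type): buf='hi' undo_depth=1 redo_depth=0
After op 2 (undo): buf='(empty)' undo_depth=0 redo_depth=1
After op 3 (type): buf='one' undo_depth=1 redo_depth=0
After op 4 (type): buf='oneblue' undo_depth=2 redo_depth=0
After op 5 (undo): buf='one' undo_depth=1 redo_depth=1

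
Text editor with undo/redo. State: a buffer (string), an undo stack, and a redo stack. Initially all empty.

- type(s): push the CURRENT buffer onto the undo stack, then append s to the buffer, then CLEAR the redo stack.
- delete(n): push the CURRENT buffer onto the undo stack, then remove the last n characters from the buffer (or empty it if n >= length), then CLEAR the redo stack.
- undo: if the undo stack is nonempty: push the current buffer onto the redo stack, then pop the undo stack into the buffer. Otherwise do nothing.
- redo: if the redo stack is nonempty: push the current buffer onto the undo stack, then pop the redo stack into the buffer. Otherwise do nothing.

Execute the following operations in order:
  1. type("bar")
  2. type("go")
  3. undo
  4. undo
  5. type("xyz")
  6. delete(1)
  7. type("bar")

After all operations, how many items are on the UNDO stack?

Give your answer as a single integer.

After op 1 (type): buf='bar' undo_depth=1 redo_depth=0
After op 2 (type): buf='bargo' undo_depth=2 redo_depth=0
After op 3 (undo): buf='bar' undo_depth=1 redo_depth=1
After op 4 (undo): buf='(empty)' undo_depth=0 redo_depth=2
After op 5 (type): buf='xyz' undo_depth=1 redo_depth=0
After op 6 (delete): buf='xy' undo_depth=2 redo_depth=0
After op 7 (type): buf='xybar' undo_depth=3 redo_depth=0

Answer: 3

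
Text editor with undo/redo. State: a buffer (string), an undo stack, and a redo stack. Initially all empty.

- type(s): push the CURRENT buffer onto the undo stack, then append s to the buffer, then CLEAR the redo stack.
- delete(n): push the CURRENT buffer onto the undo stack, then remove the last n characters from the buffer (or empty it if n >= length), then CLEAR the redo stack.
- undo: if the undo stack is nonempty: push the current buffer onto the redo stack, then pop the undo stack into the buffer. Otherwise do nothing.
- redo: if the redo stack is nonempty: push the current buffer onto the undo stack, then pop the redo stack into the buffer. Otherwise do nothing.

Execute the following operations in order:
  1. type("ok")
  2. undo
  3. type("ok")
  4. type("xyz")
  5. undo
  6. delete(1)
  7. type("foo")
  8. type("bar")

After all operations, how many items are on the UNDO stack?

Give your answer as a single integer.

After op 1 (type): buf='ok' undo_depth=1 redo_depth=0
After op 2 (undo): buf='(empty)' undo_depth=0 redo_depth=1
After op 3 (type): buf='ok' undo_depth=1 redo_depth=0
After op 4 (type): buf='okxyz' undo_depth=2 redo_depth=0
After op 5 (undo): buf='ok' undo_depth=1 redo_depth=1
After op 6 (delete): buf='o' undo_depth=2 redo_depth=0
After op 7 (type): buf='ofoo' undo_depth=3 redo_depth=0
After op 8 (type): buf='ofoobar' undo_depth=4 redo_depth=0

Answer: 4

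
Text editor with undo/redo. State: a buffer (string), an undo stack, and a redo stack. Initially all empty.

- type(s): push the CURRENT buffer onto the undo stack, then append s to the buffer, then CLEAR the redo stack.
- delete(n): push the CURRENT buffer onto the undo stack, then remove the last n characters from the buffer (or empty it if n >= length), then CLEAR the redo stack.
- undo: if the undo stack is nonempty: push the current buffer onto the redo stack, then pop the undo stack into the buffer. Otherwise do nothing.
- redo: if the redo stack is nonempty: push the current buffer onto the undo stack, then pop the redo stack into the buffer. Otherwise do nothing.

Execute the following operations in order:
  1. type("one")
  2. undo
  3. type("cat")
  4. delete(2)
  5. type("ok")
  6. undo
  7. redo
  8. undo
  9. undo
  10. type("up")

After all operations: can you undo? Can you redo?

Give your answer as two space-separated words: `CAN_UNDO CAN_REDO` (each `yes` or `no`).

Answer: yes no

Derivation:
After op 1 (type): buf='one' undo_depth=1 redo_depth=0
After op 2 (undo): buf='(empty)' undo_depth=0 redo_depth=1
After op 3 (type): buf='cat' undo_depth=1 redo_depth=0
After op 4 (delete): buf='c' undo_depth=2 redo_depth=0
After op 5 (type): buf='cok' undo_depth=3 redo_depth=0
After op 6 (undo): buf='c' undo_depth=2 redo_depth=1
After op 7 (redo): buf='cok' undo_depth=3 redo_depth=0
After op 8 (undo): buf='c' undo_depth=2 redo_depth=1
After op 9 (undo): buf='cat' undo_depth=1 redo_depth=2
After op 10 (type): buf='catup' undo_depth=2 redo_depth=0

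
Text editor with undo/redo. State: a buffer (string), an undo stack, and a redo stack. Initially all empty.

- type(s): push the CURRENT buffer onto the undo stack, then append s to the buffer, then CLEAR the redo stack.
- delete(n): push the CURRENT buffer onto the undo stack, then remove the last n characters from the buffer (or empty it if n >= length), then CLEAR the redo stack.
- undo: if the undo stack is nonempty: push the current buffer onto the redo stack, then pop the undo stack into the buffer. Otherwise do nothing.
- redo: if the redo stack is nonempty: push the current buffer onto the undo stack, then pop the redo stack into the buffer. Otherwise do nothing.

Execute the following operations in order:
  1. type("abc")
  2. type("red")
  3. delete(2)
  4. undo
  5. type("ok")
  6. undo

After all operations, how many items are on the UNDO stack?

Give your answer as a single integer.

Answer: 2

Derivation:
After op 1 (type): buf='abc' undo_depth=1 redo_depth=0
After op 2 (type): buf='abcred' undo_depth=2 redo_depth=0
After op 3 (delete): buf='abcr' undo_depth=3 redo_depth=0
After op 4 (undo): buf='abcred' undo_depth=2 redo_depth=1
After op 5 (type): buf='abcredok' undo_depth=3 redo_depth=0
After op 6 (undo): buf='abcred' undo_depth=2 redo_depth=1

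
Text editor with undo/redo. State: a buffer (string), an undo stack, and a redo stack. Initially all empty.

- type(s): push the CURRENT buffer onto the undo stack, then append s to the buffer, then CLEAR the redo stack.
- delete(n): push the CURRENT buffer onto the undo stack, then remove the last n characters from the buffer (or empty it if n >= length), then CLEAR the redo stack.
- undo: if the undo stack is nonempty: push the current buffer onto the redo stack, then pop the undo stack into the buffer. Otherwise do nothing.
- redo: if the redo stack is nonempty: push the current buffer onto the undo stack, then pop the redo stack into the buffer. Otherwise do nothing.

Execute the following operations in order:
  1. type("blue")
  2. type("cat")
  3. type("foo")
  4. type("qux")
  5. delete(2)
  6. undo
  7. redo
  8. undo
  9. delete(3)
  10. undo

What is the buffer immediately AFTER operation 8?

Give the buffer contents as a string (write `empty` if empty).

Answer: bluecatfooqux

Derivation:
After op 1 (type): buf='blue' undo_depth=1 redo_depth=0
After op 2 (type): buf='bluecat' undo_depth=2 redo_depth=0
After op 3 (type): buf='bluecatfoo' undo_depth=3 redo_depth=0
After op 4 (type): buf='bluecatfooqux' undo_depth=4 redo_depth=0
After op 5 (delete): buf='bluecatfooq' undo_depth=5 redo_depth=0
After op 6 (undo): buf='bluecatfooqux' undo_depth=4 redo_depth=1
After op 7 (redo): buf='bluecatfooq' undo_depth=5 redo_depth=0
After op 8 (undo): buf='bluecatfooqux' undo_depth=4 redo_depth=1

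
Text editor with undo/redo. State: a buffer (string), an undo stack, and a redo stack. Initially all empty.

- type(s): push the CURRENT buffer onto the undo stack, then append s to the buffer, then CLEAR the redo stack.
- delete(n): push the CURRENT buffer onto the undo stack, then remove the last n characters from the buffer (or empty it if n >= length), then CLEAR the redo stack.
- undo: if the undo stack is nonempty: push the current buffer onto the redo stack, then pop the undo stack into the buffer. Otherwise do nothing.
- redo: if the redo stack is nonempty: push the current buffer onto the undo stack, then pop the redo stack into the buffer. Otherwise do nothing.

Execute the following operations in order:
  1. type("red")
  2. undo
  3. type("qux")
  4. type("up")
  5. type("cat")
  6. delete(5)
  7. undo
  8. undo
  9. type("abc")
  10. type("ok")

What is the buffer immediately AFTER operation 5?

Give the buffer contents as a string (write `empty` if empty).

Answer: quxupcat

Derivation:
After op 1 (type): buf='red' undo_depth=1 redo_depth=0
After op 2 (undo): buf='(empty)' undo_depth=0 redo_depth=1
After op 3 (type): buf='qux' undo_depth=1 redo_depth=0
After op 4 (type): buf='quxup' undo_depth=2 redo_depth=0
After op 5 (type): buf='quxupcat' undo_depth=3 redo_depth=0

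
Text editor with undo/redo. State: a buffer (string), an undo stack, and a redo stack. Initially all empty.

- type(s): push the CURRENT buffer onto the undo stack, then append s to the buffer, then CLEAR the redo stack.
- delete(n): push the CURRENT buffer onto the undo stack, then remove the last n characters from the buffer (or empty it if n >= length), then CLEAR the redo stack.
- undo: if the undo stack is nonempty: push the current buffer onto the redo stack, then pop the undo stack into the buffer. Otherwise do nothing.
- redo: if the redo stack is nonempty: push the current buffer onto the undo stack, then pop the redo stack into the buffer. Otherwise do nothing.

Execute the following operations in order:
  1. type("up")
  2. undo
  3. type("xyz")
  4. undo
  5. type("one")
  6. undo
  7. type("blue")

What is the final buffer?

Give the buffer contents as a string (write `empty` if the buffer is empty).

Answer: blue

Derivation:
After op 1 (type): buf='up' undo_depth=1 redo_depth=0
After op 2 (undo): buf='(empty)' undo_depth=0 redo_depth=1
After op 3 (type): buf='xyz' undo_depth=1 redo_depth=0
After op 4 (undo): buf='(empty)' undo_depth=0 redo_depth=1
After op 5 (type): buf='one' undo_depth=1 redo_depth=0
After op 6 (undo): buf='(empty)' undo_depth=0 redo_depth=1
After op 7 (type): buf='blue' undo_depth=1 redo_depth=0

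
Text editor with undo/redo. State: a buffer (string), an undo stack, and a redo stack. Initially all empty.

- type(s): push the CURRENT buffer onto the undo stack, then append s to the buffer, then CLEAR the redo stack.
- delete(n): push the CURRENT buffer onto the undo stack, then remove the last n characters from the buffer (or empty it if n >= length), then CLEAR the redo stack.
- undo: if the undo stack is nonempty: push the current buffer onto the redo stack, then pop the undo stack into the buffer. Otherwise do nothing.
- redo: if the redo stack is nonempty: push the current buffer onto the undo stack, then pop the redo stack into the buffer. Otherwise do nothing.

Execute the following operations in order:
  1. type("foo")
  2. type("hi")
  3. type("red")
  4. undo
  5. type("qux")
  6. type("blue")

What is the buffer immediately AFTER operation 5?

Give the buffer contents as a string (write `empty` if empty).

Answer: foohiqux

Derivation:
After op 1 (type): buf='foo' undo_depth=1 redo_depth=0
After op 2 (type): buf='foohi' undo_depth=2 redo_depth=0
After op 3 (type): buf='foohired' undo_depth=3 redo_depth=0
After op 4 (undo): buf='foohi' undo_depth=2 redo_depth=1
After op 5 (type): buf='foohiqux' undo_depth=3 redo_depth=0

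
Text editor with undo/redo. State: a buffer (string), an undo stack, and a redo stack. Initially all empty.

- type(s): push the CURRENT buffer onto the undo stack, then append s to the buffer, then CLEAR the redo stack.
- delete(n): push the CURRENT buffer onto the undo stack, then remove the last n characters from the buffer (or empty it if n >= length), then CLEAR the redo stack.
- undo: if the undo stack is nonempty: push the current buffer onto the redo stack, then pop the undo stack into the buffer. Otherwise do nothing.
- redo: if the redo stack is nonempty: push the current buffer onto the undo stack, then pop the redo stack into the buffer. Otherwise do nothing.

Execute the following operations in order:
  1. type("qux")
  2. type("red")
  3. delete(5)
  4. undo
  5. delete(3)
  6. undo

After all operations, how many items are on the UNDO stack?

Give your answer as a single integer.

After op 1 (type): buf='qux' undo_depth=1 redo_depth=0
After op 2 (type): buf='quxred' undo_depth=2 redo_depth=0
After op 3 (delete): buf='q' undo_depth=3 redo_depth=0
After op 4 (undo): buf='quxred' undo_depth=2 redo_depth=1
After op 5 (delete): buf='qux' undo_depth=3 redo_depth=0
After op 6 (undo): buf='quxred' undo_depth=2 redo_depth=1

Answer: 2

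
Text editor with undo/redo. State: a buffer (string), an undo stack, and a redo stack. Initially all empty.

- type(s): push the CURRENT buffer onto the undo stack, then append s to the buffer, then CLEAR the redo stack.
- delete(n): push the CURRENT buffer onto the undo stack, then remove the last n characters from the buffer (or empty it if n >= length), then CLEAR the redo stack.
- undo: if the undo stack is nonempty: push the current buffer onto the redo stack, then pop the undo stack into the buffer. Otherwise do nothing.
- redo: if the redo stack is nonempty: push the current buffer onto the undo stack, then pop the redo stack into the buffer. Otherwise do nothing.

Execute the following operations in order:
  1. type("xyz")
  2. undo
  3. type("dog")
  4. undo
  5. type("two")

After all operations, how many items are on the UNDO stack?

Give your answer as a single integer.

Answer: 1

Derivation:
After op 1 (type): buf='xyz' undo_depth=1 redo_depth=0
After op 2 (undo): buf='(empty)' undo_depth=0 redo_depth=1
After op 3 (type): buf='dog' undo_depth=1 redo_depth=0
After op 4 (undo): buf='(empty)' undo_depth=0 redo_depth=1
After op 5 (type): buf='two' undo_depth=1 redo_depth=0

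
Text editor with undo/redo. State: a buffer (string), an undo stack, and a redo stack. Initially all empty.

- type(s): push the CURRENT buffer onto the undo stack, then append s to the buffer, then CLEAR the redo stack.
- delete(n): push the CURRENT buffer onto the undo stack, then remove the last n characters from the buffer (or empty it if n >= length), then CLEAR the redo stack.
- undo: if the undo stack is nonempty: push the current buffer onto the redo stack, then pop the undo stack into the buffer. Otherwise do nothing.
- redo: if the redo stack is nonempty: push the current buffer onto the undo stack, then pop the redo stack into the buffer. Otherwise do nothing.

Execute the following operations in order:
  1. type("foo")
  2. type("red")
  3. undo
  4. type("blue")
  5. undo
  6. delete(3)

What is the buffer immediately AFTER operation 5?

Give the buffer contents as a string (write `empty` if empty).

Answer: foo

Derivation:
After op 1 (type): buf='foo' undo_depth=1 redo_depth=0
After op 2 (type): buf='foored' undo_depth=2 redo_depth=0
After op 3 (undo): buf='foo' undo_depth=1 redo_depth=1
After op 4 (type): buf='fooblue' undo_depth=2 redo_depth=0
After op 5 (undo): buf='foo' undo_depth=1 redo_depth=1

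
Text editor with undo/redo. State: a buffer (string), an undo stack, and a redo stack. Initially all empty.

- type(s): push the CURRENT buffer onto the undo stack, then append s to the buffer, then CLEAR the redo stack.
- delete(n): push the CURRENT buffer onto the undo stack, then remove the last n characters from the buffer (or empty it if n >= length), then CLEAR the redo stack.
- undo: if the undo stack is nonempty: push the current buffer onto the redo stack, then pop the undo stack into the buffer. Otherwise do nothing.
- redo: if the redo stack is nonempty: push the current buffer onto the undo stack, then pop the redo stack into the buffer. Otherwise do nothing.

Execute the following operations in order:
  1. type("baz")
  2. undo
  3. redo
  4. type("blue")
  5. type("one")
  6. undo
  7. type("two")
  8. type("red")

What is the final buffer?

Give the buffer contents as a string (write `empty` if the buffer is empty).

Answer: bazbluetwored

Derivation:
After op 1 (type): buf='baz' undo_depth=1 redo_depth=0
After op 2 (undo): buf='(empty)' undo_depth=0 redo_depth=1
After op 3 (redo): buf='baz' undo_depth=1 redo_depth=0
After op 4 (type): buf='bazblue' undo_depth=2 redo_depth=0
After op 5 (type): buf='bazblueone' undo_depth=3 redo_depth=0
After op 6 (undo): buf='bazblue' undo_depth=2 redo_depth=1
After op 7 (type): buf='bazbluetwo' undo_depth=3 redo_depth=0
After op 8 (type): buf='bazbluetwored' undo_depth=4 redo_depth=0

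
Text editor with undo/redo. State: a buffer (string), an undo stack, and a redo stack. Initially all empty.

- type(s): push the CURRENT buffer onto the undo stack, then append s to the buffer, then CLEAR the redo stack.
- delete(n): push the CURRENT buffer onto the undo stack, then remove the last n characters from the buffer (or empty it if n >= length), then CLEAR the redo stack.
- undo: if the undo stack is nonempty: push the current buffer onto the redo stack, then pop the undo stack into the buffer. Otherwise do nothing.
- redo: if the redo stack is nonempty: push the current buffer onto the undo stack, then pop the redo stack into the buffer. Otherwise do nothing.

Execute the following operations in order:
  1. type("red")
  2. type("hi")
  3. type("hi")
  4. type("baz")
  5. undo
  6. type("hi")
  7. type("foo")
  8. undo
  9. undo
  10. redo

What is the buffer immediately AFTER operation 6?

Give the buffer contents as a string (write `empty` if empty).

Answer: redhihihi

Derivation:
After op 1 (type): buf='red' undo_depth=1 redo_depth=0
After op 2 (type): buf='redhi' undo_depth=2 redo_depth=0
After op 3 (type): buf='redhihi' undo_depth=3 redo_depth=0
After op 4 (type): buf='redhihibaz' undo_depth=4 redo_depth=0
After op 5 (undo): buf='redhihi' undo_depth=3 redo_depth=1
After op 6 (type): buf='redhihihi' undo_depth=4 redo_depth=0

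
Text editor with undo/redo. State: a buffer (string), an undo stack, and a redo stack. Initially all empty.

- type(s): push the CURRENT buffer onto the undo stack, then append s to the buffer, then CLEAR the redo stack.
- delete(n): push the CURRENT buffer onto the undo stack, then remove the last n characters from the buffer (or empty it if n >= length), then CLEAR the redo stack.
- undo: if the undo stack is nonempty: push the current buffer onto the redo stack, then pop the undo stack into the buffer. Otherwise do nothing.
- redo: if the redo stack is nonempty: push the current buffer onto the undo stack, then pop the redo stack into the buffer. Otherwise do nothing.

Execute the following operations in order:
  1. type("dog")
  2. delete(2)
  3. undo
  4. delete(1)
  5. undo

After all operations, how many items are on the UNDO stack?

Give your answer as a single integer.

After op 1 (type): buf='dog' undo_depth=1 redo_depth=0
After op 2 (delete): buf='d' undo_depth=2 redo_depth=0
After op 3 (undo): buf='dog' undo_depth=1 redo_depth=1
After op 4 (delete): buf='do' undo_depth=2 redo_depth=0
After op 5 (undo): buf='dog' undo_depth=1 redo_depth=1

Answer: 1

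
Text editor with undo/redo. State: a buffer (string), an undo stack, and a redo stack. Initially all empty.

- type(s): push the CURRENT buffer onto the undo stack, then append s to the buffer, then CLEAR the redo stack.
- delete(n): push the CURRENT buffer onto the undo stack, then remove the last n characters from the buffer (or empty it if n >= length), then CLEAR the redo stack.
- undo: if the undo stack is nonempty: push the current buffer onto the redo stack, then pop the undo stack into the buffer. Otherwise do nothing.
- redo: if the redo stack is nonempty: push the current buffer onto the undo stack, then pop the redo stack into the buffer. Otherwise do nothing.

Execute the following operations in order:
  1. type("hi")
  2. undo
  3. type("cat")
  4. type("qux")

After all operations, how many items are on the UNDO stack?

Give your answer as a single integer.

Answer: 2

Derivation:
After op 1 (type): buf='hi' undo_depth=1 redo_depth=0
After op 2 (undo): buf='(empty)' undo_depth=0 redo_depth=1
After op 3 (type): buf='cat' undo_depth=1 redo_depth=0
After op 4 (type): buf='catqux' undo_depth=2 redo_depth=0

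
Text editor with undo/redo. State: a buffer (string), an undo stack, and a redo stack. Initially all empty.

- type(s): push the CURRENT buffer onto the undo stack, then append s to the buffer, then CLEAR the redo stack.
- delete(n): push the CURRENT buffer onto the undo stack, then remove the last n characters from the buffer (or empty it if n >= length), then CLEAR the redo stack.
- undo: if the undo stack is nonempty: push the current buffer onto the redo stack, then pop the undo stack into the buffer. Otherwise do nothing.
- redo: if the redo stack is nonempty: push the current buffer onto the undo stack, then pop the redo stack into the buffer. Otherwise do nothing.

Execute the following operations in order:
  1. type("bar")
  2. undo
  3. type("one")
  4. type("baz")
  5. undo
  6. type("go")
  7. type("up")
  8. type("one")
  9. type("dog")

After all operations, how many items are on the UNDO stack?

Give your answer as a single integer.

After op 1 (type): buf='bar' undo_depth=1 redo_depth=0
After op 2 (undo): buf='(empty)' undo_depth=0 redo_depth=1
After op 3 (type): buf='one' undo_depth=1 redo_depth=0
After op 4 (type): buf='onebaz' undo_depth=2 redo_depth=0
After op 5 (undo): buf='one' undo_depth=1 redo_depth=1
After op 6 (type): buf='onego' undo_depth=2 redo_depth=0
After op 7 (type): buf='onegoup' undo_depth=3 redo_depth=0
After op 8 (type): buf='onegoupone' undo_depth=4 redo_depth=0
After op 9 (type): buf='onegouponedog' undo_depth=5 redo_depth=0

Answer: 5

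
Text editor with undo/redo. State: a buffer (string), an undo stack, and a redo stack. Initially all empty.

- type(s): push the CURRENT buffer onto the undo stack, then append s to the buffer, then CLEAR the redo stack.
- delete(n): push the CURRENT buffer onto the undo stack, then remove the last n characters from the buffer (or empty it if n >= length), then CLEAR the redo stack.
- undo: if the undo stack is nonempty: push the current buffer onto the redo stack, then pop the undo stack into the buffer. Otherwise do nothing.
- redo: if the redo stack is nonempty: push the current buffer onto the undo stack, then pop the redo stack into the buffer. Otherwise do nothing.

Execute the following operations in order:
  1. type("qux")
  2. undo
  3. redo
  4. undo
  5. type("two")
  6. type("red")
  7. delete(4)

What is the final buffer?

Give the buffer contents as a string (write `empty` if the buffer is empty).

After op 1 (type): buf='qux' undo_depth=1 redo_depth=0
After op 2 (undo): buf='(empty)' undo_depth=0 redo_depth=1
After op 3 (redo): buf='qux' undo_depth=1 redo_depth=0
After op 4 (undo): buf='(empty)' undo_depth=0 redo_depth=1
After op 5 (type): buf='two' undo_depth=1 redo_depth=0
After op 6 (type): buf='twored' undo_depth=2 redo_depth=0
After op 7 (delete): buf='tw' undo_depth=3 redo_depth=0

Answer: tw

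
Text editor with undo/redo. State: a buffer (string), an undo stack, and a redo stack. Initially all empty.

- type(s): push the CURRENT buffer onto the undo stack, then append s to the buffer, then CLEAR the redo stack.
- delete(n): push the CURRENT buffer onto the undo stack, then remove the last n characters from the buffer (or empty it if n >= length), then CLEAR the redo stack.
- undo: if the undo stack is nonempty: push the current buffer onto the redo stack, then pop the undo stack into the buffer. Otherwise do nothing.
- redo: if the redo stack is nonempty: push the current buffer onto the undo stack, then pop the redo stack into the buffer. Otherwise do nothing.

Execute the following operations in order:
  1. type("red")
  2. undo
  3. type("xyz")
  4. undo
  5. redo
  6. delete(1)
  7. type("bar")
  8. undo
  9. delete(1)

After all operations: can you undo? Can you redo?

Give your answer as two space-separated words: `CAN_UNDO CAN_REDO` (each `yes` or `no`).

Answer: yes no

Derivation:
After op 1 (type): buf='red' undo_depth=1 redo_depth=0
After op 2 (undo): buf='(empty)' undo_depth=0 redo_depth=1
After op 3 (type): buf='xyz' undo_depth=1 redo_depth=0
After op 4 (undo): buf='(empty)' undo_depth=0 redo_depth=1
After op 5 (redo): buf='xyz' undo_depth=1 redo_depth=0
After op 6 (delete): buf='xy' undo_depth=2 redo_depth=0
After op 7 (type): buf='xybar' undo_depth=3 redo_depth=0
After op 8 (undo): buf='xy' undo_depth=2 redo_depth=1
After op 9 (delete): buf='x' undo_depth=3 redo_depth=0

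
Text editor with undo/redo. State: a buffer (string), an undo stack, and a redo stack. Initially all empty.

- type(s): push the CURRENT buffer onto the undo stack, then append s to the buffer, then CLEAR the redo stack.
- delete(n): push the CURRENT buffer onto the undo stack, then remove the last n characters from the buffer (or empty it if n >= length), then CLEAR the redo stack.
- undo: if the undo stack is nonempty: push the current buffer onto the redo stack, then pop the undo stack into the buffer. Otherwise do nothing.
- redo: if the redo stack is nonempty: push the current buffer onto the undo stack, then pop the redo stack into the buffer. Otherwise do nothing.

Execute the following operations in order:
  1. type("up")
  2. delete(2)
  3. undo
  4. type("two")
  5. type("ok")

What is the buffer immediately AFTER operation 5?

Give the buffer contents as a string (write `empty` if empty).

Answer: uptwook

Derivation:
After op 1 (type): buf='up' undo_depth=1 redo_depth=0
After op 2 (delete): buf='(empty)' undo_depth=2 redo_depth=0
After op 3 (undo): buf='up' undo_depth=1 redo_depth=1
After op 4 (type): buf='uptwo' undo_depth=2 redo_depth=0
After op 5 (type): buf='uptwook' undo_depth=3 redo_depth=0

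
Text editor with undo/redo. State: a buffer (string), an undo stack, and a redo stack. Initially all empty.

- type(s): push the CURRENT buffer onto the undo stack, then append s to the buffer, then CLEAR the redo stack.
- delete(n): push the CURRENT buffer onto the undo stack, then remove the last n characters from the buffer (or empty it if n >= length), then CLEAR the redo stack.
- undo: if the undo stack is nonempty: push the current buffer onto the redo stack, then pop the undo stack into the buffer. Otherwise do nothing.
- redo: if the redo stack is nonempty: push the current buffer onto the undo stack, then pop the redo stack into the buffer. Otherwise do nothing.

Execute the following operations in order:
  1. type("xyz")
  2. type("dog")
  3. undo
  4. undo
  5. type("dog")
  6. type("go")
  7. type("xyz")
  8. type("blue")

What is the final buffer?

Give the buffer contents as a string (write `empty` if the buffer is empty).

After op 1 (type): buf='xyz' undo_depth=1 redo_depth=0
After op 2 (type): buf='xyzdog' undo_depth=2 redo_depth=0
After op 3 (undo): buf='xyz' undo_depth=1 redo_depth=1
After op 4 (undo): buf='(empty)' undo_depth=0 redo_depth=2
After op 5 (type): buf='dog' undo_depth=1 redo_depth=0
After op 6 (type): buf='doggo' undo_depth=2 redo_depth=0
After op 7 (type): buf='doggoxyz' undo_depth=3 redo_depth=0
After op 8 (type): buf='doggoxyzblue' undo_depth=4 redo_depth=0

Answer: doggoxyzblue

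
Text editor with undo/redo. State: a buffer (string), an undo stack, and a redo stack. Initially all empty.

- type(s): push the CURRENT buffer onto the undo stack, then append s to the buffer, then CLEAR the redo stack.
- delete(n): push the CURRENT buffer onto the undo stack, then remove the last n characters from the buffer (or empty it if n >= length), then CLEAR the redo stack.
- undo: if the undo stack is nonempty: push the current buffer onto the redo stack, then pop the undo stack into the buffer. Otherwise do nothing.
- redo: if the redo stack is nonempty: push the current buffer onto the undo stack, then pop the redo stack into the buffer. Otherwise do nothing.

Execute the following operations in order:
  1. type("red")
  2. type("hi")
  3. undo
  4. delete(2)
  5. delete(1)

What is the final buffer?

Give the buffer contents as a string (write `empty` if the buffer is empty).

Answer: empty

Derivation:
After op 1 (type): buf='red' undo_depth=1 redo_depth=0
After op 2 (type): buf='redhi' undo_depth=2 redo_depth=0
After op 3 (undo): buf='red' undo_depth=1 redo_depth=1
After op 4 (delete): buf='r' undo_depth=2 redo_depth=0
After op 5 (delete): buf='(empty)' undo_depth=3 redo_depth=0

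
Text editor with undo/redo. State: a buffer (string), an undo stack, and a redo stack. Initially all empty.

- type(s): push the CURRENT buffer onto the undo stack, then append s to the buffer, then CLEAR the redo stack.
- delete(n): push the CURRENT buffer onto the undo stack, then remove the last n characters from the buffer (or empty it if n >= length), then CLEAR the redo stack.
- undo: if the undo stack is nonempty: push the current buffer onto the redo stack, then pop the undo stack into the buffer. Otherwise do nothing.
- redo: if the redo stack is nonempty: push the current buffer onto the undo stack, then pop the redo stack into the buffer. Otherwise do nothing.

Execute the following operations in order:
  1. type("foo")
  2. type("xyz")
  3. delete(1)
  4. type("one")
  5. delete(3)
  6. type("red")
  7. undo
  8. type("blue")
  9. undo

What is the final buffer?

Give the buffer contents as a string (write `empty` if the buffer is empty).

After op 1 (type): buf='foo' undo_depth=1 redo_depth=0
After op 2 (type): buf='fooxyz' undo_depth=2 redo_depth=0
After op 3 (delete): buf='fooxy' undo_depth=3 redo_depth=0
After op 4 (type): buf='fooxyone' undo_depth=4 redo_depth=0
After op 5 (delete): buf='fooxy' undo_depth=5 redo_depth=0
After op 6 (type): buf='fooxyred' undo_depth=6 redo_depth=0
After op 7 (undo): buf='fooxy' undo_depth=5 redo_depth=1
After op 8 (type): buf='fooxyblue' undo_depth=6 redo_depth=0
After op 9 (undo): buf='fooxy' undo_depth=5 redo_depth=1

Answer: fooxy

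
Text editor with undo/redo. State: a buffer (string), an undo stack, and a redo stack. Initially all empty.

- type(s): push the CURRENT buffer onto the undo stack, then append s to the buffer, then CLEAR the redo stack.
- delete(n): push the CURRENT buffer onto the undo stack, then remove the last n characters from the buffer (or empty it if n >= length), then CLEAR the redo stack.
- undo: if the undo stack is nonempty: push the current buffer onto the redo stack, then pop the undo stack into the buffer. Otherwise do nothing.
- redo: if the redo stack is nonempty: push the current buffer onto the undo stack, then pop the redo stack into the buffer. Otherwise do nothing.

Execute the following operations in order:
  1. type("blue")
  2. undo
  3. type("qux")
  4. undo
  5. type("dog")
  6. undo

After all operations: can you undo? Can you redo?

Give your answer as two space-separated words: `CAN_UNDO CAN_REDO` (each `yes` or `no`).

Answer: no yes

Derivation:
After op 1 (type): buf='blue' undo_depth=1 redo_depth=0
After op 2 (undo): buf='(empty)' undo_depth=0 redo_depth=1
After op 3 (type): buf='qux' undo_depth=1 redo_depth=0
After op 4 (undo): buf='(empty)' undo_depth=0 redo_depth=1
After op 5 (type): buf='dog' undo_depth=1 redo_depth=0
After op 6 (undo): buf='(empty)' undo_depth=0 redo_depth=1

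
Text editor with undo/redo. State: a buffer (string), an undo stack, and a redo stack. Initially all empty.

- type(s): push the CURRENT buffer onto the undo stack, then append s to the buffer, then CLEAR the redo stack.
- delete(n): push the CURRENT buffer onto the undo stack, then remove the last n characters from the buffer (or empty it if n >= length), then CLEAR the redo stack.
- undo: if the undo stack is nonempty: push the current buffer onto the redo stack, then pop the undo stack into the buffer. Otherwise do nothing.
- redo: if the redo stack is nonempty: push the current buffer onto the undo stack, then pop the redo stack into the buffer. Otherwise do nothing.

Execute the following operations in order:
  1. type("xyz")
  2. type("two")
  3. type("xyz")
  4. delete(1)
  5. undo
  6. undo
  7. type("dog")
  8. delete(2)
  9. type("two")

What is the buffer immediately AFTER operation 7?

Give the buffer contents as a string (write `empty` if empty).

After op 1 (type): buf='xyz' undo_depth=1 redo_depth=0
After op 2 (type): buf='xyztwo' undo_depth=2 redo_depth=0
After op 3 (type): buf='xyztwoxyz' undo_depth=3 redo_depth=0
After op 4 (delete): buf='xyztwoxy' undo_depth=4 redo_depth=0
After op 5 (undo): buf='xyztwoxyz' undo_depth=3 redo_depth=1
After op 6 (undo): buf='xyztwo' undo_depth=2 redo_depth=2
After op 7 (type): buf='xyztwodog' undo_depth=3 redo_depth=0

Answer: xyztwodog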